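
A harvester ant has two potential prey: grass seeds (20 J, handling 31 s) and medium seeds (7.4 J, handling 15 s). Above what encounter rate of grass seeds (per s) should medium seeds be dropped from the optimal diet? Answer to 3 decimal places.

Drop medium seeds once their profitability E₂/h₂ falls below the rate achievable on grass seeds alone: E₂/h₂ = λE₁/(1 + λh₁).
Solve for λ: λE₁h₂ = E₂(1 + λh₁) → λ(E₁h₂ − E₂h₁) = E₂ → λ = E₂/(E₁h₂ − E₂h₁).
λ = 7.4/(20×15 − 7.4×31) = 7.4/70.6 = 0.1048 per s.

0.105 per s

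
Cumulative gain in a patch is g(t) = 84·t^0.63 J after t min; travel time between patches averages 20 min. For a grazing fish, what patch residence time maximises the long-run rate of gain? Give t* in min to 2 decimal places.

By the marginal value theorem, leave when the instantaneous gain rate g'(t) equals the habitat-wide average g(t)/(T + t).
g'(t) = 0.63·84·t^-0.37. Setting 0.63·84·t^-0.37 = 84·t^0.63/(20+t) gives 0.63(20+t) = t, so 0.37·t = 0.63×20.
t* = 0.63×20/0.37 = 34.05 min.

34.05 min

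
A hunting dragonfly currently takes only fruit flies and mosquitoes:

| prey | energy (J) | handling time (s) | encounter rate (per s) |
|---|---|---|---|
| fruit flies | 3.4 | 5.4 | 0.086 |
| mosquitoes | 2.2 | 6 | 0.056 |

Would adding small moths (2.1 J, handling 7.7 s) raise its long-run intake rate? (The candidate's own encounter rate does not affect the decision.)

Current rate: (0.086×3.4 + 0.056×2.2)/(1 + 0.086×5.4 + 0.056×6) = 0.2308 J/s.
Profitability of small moths: 2.1/7.7 = 0.2727 J/s.
0.2727 > 0.2308, so adding small moths raises the average — include it.

Yes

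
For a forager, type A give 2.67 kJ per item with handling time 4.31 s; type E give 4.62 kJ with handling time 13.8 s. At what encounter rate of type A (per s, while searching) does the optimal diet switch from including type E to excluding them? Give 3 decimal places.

At the threshold, the rate on type A alone equals the profitability of type E: λ·2.67/(1 + λ·4.31) = 4.62/13.8 = 0.3348.
Rearranging, λ(2.67 − 0.3348×4.31) = 0.3348, so λ = 0.3348/1.227 = 0.2728 per s.

0.273 per s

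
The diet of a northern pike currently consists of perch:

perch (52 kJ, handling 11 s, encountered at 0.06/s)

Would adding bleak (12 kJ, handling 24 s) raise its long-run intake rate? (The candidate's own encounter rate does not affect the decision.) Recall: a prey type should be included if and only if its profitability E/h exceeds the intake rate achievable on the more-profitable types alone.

No

Intake rate on the current diet: R = (0.06×52) / (1 + 0.06×11) = 3.12/1.66 = 1.88 kJ/s.
Profitability of bleak: 12/24 = 0.5 kJ/s.
0.5 < 1.88, so adding bleak would lower the average — exclude it.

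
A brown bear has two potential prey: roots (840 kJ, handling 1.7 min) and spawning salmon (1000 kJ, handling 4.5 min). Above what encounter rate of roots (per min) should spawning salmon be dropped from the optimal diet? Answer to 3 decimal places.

The zero-one rule: include spawning salmon iff E₂/h₂ > λE₁/(1+λh₁). Equality gives the switch point.
λE₁h₂ = E₂ + λE₂h₁ ⇒ λ = E₂/(E₁h₂ − E₂h₁) = 1000/(3780 − 1700) = 0.4808 per min.

0.481 per min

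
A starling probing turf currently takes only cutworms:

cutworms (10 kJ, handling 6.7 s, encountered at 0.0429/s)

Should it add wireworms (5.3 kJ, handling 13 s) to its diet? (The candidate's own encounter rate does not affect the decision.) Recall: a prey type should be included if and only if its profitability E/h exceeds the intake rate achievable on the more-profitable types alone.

Intake rate on the current diet: R = (0.0429×10) / (1 + 0.0429×6.7) = 0.429/1.287 = 0.3332 kJ/s.
Profitability of wireworms: 5.3/13 = 0.4077 kJ/s.
Since 0.4077 > R, including wireworms increases the long-run rate.

Yes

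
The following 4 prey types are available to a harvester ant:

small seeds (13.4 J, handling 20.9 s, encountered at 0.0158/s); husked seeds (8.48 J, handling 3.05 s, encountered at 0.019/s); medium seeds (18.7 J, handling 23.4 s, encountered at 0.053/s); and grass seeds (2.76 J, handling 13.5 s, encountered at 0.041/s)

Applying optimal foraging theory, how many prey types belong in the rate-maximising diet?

Profitabilities (E/h, J/s): husked seeds 2.78, medium seeds 0.799, small seeds 0.641, grass seeds 0.204. Add prey in this order while the next type's profitability exceeds the intake rate on those already taken.
Rate on top 1: 0.1523. medium seeds: 0.799 > 0.1523 → include.
Rate on top 2: 0.5014. small seeds: 0.641 > 0.5014 → include.
Rate on top 3: 0.5189. grass seeds: 0.204 < 0.5189 → exclude; stop.
Optimal diet: husked seeds, medium seeds, small seeds — 3 of 4 types.

3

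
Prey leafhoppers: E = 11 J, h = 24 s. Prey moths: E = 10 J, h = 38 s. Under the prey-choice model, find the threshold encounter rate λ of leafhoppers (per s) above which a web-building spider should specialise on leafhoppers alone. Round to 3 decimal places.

0.056 per s

Drop moths once their profitability E₂/h₂ falls below the rate achievable on leafhoppers alone: E₂/h₂ = λE₁/(1 + λh₁).
Solve for λ: λE₁h₂ = E₂(1 + λh₁) → λ(E₁h₂ − E₂h₁) = E₂ → λ = E₂/(E₁h₂ − E₂h₁).
λ = 10/(11×38 − 10×24) = 10/178 = 0.05618 per s.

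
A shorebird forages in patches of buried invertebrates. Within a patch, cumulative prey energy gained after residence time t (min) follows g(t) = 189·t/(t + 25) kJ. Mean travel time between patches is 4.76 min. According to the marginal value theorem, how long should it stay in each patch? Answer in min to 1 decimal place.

Maximise g(t)/(T+t): set derivative to zero → g'(t)(T+t) = g(t).
g'(t) = 189·25/(t + 25)². Setting 189·25/(t+25)² = 189t/[(t+25)(4.76+t)] gives 25(4.76+t) = t(t+25), so t² = 25×4.76 = 119.
t* = √119 = 10.91 min.

10.9 min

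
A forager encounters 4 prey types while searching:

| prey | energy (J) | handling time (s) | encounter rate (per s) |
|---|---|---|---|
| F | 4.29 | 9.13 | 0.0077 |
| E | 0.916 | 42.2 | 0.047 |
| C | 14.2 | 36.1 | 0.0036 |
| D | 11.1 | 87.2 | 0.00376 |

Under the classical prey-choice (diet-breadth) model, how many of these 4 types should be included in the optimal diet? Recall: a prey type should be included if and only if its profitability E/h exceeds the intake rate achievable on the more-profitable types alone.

3

E/h in descending order: F 0.47, C 0.393, D 0.127, E 0.0217 J/s. The optimal diet is the largest prefix of this list for which every included type satisfies E_i/h_i > R on the types above it.
Rate on top 1: 0.03086. C: 0.393 > 0.03086 → include.
Rate on top 2: 0.07011. D: 0.127 > 0.07011 → include.
Rate on top 3: 0.08238. E: 0.0217 < 0.08238 → exclude; stop.
Optimal diet: F, C, D — 3 of 4 types.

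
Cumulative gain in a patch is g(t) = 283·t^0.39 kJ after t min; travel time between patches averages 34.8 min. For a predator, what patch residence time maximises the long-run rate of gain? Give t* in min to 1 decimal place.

Maximise g(t)/(T+t): set derivative to zero → g'(t)(T+t) = g(t).
g'(t) = 0.39·283·t^-0.61. Setting 0.39·283·t^-0.61 = 283·t^0.39/(34.8+t) gives 0.39(34.8+t) = t, so 0.61·t = 0.39×34.8.
t* = 0.39×34.8/0.61 = 22.25 min.

22.2 min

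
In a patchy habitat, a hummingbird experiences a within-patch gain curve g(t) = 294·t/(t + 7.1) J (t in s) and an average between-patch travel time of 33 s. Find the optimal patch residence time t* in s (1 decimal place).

Maximise g(t)/(T+t): set derivative to zero → g'(t)(T+t) = g(t).
g'(t) = 294·7.1/(t + 7.1)². Setting 294·7.1/(t+7.1)² = 294t/[(t+7.1)(33+t)] gives 7.1(33+t) = t(t+7.1), so t² = 7.1×33 = 234.3.
t* = √234.3 = 15.31 s.

15.3 s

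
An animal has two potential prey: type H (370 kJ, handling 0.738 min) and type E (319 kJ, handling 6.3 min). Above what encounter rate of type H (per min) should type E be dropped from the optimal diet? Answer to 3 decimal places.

0.152 per min

Drop type E once their profitability E₂/h₂ falls below the rate achievable on type H alone: E₂/h₂ = λE₁/(1 + λh₁).
Solve for λ: λE₁h₂ = E₂(1 + λh₁) → λ(E₁h₂ − E₂h₁) = E₂ → λ = E₂/(E₁h₂ − E₂h₁).
λ = 319/(370×6.3 − 319×0.738) = 319/2096 = 0.1522 per min.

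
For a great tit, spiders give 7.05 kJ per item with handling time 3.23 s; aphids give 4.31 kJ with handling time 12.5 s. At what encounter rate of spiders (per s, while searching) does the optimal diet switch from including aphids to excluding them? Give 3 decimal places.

The zero-one rule: include aphids iff E₂/h₂ > λE₁/(1+λh₁). Equality gives the switch point.
λE₁h₂ = E₂ + λE₂h₁ ⇒ λ = E₂/(E₁h₂ − E₂h₁) = 4.31/(88.12 − 13.92) = 0.05808 per s.

0.058 per s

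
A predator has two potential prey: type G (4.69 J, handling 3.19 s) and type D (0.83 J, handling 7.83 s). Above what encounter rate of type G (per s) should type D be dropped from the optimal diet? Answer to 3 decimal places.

0.024 per s

The zero-one rule: include type D iff E₂/h₂ > λE₁/(1+λh₁). Equality gives the switch point.
λE₁h₂ = E₂ + λE₂h₁ ⇒ λ = E₂/(E₁h₂ − E₂h₁) = 0.83/(36.72 − 2.648) = 0.02436 per s.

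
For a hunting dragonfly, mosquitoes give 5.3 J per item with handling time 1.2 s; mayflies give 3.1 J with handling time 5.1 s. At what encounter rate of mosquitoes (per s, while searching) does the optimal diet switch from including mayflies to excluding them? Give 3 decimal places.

The zero-one rule: include mayflies iff E₂/h₂ > λE₁/(1+λh₁). Equality gives the switch point.
λE₁h₂ = E₂ + λE₂h₁ ⇒ λ = E₂/(E₁h₂ − E₂h₁) = 3.1/(27.03 − 3.72) = 0.133 per s.

0.133 per s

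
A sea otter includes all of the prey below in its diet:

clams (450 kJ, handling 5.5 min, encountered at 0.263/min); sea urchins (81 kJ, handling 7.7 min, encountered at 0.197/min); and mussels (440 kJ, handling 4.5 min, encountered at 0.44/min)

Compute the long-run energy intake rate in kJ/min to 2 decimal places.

55.17 kJ/min

Energy encountered per unit search time: 0.263×450 + 0.197×81 + 0.44×440 = 327.9 kJ/min.
Handling time per unit search time: 0.263×5.5 + 0.197×7.7 + 0.44×4.5 = 4.943.
Rate = 327.9/(1 + 4.943) = 55.17 kJ/min.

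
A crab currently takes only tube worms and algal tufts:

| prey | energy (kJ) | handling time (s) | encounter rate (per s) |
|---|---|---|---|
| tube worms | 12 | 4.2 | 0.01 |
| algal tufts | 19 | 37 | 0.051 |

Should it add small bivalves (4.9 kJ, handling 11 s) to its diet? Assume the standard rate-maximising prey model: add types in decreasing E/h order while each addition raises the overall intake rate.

Yes

Intake rate on the current diet: R = (0.01×12 + 0.051×19) / (1 + 0.01×4.2 + 0.051×37) = 1.089/2.929 = 0.3718 kJ/s.
small bivalves: E/h = 4.9/11 = 0.4455 kJ/s.
0.4455 > 0.3718, so adding small bivalves raises the average — include it.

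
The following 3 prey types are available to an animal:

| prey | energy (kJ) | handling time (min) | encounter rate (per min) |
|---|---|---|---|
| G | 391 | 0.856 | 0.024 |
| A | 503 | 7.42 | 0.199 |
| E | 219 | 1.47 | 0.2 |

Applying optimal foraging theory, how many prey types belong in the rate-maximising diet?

E/h in descending order: G 457, E 149, A 67.8 kJ/min. The optimal diet is the largest prefix of this list for which every included type satisfies E_i/h_i > R on the types above it.
Rate on top 1: 9.195. E: 149 > 9.195 → include.
Rate on top 2: 40.46. A: 67.8 > 40.46 → include.
Optimal diet: G, E, A — 3 of 3 types.

3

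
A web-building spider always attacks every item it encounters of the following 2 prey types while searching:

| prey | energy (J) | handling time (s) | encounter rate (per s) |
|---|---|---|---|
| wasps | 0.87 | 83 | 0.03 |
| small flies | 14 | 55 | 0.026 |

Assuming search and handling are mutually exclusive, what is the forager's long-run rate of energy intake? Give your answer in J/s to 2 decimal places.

R = (0.03×0.87 + 0.026×14) / (1 + 0.03×83 + 0.026×55) = 0.3901/4.92 = 0.07929 J/s.

0.08 J/s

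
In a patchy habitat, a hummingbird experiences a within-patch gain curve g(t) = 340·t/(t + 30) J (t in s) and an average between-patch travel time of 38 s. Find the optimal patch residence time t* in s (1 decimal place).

By the marginal value theorem, leave when the instantaneous gain rate g'(t) equals the habitat-wide average g(t)/(T + t).
g'(t) = 340·30/(t + 30)². Setting 340·30/(t+30)² = 340t/[(t+30)(38+t)] gives 30(38+t) = t(t+30), so t² = 30×38 = 1140.
t* = √1140 = 33.76 s.

33.8 s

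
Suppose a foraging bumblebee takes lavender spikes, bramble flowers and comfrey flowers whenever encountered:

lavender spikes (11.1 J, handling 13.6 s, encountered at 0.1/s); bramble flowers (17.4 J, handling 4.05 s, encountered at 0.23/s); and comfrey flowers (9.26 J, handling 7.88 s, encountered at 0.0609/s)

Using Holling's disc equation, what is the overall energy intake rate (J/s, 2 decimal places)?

R = Σλ_iE_i / (1 + Σλ_ih_i)
Numerator: 0.1×11.1 + 0.23×17.4 + 0.0609×9.26 = 5.676
Denominator: 1 + 0.1×13.6 + 0.23×4.05 + 0.0609×7.88 = 3.771
R = 5.676/3.771 = 1.505 J/s

1.50 J/s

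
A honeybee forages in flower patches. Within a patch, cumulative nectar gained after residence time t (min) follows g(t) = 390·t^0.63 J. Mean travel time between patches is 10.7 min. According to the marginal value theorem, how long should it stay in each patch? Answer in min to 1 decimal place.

By the marginal value theorem, leave when the instantaneous gain rate g'(t) equals the habitat-wide average g(t)/(T + t).
g'(t) = 0.63·390·t^-0.37. Setting 0.63·390·t^-0.37 = 390·t^0.63/(10.7+t) gives 0.63(10.7+t) = t, so 0.37·t = 0.63×10.7.
t* = 0.63×10.7/0.37 = 18.22 min.

18.2 min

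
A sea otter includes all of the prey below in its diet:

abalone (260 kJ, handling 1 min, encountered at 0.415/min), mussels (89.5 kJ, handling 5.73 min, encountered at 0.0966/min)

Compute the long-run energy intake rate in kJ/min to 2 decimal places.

R = Σλ_iE_i / (1 + Σλ_ih_i)
Numerator: 0.415×260 + 0.0966×89.5 = 116.5
Denominator: 1 + 0.415×1 + 0.0966×5.73 = 1.969
R = 116.5/1.969 = 59.2 kJ/min

59.20 kJ/min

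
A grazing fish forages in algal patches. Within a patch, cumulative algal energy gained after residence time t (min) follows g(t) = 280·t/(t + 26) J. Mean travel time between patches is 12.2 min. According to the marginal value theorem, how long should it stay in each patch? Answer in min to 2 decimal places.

By the marginal value theorem, leave when the instantaneous gain rate g'(t) equals the habitat-wide average g(t)/(T + t).
g'(t) = 280·26/(t + 26)². Setting 280·26/(t+26)² = 280t/[(t+26)(12.2+t)] gives 26(12.2+t) = t(t+26), so t² = 26×12.2 = 317.2.
t* = √317.2 = 17.81 min.

17.81 min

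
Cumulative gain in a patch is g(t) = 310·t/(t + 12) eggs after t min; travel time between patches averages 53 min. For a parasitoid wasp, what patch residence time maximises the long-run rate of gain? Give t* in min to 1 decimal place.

By the marginal value theorem, leave when the instantaneous gain rate g'(t) equals the habitat-wide average g(t)/(T + t).
g'(t) = 310·12/(t + 12)². Setting 310·12/(t+12)² = 310t/[(t+12)(53+t)] gives 12(53+t) = t(t+12), so t² = 12×53 = 636.
t* = √636 = 25.22 min.

25.2 min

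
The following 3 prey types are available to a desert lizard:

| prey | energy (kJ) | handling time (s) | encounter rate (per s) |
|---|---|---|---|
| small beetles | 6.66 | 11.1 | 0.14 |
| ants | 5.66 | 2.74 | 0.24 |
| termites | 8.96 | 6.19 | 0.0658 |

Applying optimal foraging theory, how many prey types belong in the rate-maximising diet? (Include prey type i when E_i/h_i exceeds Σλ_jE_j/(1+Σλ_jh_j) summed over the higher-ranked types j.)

2

Profitabilities (E/h, kJ/s): ants 2.07, termites 1.45, small beetles 0.6. Add prey in this order while the next type's profitability exceeds the intake rate on those already taken.
Rate on top 1: 0.8195. termites: 1.45 > 0.8195 → include.
Rate on top 2: 0.9434. small beetles: 0.6 < 0.9434 → exclude; stop.
Optimal diet: ants, termites — 2 of 3 types.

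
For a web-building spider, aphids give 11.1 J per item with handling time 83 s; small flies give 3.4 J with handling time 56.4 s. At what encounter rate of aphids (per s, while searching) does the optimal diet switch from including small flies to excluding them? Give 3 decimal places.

0.010 per s

At the threshold, the rate on aphids alone equals the profitability of small flies: λ·11.1/(1 + λ·83) = 3.4/56.4 = 0.06028.
Rearranging, λ(11.1 − 0.06028×83) = 0.06028, so λ = 0.06028/6.096 = 0.009888 per s.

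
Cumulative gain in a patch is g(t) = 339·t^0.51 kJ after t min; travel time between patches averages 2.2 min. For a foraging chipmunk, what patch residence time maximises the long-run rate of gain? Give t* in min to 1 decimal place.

2.3 min

Optimal t* satisfies g'(t*) = g(t*)/(T + t*).
g'(t) = 0.51·339·t^-0.49. Setting 0.51·339·t^-0.49 = 339·t^0.51/(2.2+t) gives 0.51(2.2+t) = t, so 0.49·t = 0.51×2.2.
t* = 0.51×2.2/0.49 = 2.29 min.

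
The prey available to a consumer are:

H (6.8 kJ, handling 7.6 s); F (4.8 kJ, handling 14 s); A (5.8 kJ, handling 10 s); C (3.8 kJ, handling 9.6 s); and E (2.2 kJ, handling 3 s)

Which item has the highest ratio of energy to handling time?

H

In descending order of E/h:
H: 6.8/7.6 = 0.895 kJ/s
E: 2.2/3 = 0.733 kJ/s
A: 5.8/10 = 0.58 kJ/s
C: 3.8/9.6 = 0.396 kJ/s
F: 4.8/14 = 0.343 kJ/s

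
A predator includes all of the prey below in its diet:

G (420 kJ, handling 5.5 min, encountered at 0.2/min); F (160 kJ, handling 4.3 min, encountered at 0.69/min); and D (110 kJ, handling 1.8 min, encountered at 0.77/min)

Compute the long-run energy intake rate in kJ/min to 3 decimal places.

43.251 kJ/min

Energy encountered per unit search time: 0.2×420 + 0.69×160 + 0.77×110 = 279.1 kJ/min.
Handling time per unit search time: 0.2×5.5 + 0.69×4.3 + 0.77×1.8 = 5.453.
Rate = 279.1/(1 + 5.453) = 43.25 kJ/min.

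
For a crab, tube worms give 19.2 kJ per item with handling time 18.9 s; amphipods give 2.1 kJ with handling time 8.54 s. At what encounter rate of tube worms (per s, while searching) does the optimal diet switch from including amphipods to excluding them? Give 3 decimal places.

At the threshold, the rate on tube worms alone equals the profitability of amphipods: λ·19.2/(1 + λ·18.9) = 2.1/8.54 = 0.2459.
Rearranging, λ(19.2 − 0.2459×18.9) = 0.2459, so λ = 0.2459/14.55 = 0.0169 per s.

0.017 per s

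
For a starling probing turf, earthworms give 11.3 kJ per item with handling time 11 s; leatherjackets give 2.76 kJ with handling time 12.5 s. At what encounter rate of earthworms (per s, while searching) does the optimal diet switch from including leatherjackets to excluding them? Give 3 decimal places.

0.025 per s

Drop leatherjackets once their profitability E₂/h₂ falls below the rate achievable on earthworms alone: E₂/h₂ = λE₁/(1 + λh₁).
Solve for λ: λE₁h₂ = E₂(1 + λh₁) → λ(E₁h₂ − E₂h₁) = E₂ → λ = E₂/(E₁h₂ − E₂h₁).
λ = 2.76/(11.3×12.5 − 2.76×11) = 2.76/110.9 = 0.02489 per s.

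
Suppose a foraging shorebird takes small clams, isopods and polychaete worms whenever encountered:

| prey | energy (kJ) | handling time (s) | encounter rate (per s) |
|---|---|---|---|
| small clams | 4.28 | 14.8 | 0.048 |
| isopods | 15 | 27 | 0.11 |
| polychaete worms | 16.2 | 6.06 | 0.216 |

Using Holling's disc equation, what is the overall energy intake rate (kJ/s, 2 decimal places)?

0.89 kJ/s

Energy encountered per unit search time: 0.048×4.28 + 0.11×15 + 0.216×16.2 = 5.355 kJ/s.
Handling time per unit search time: 0.048×14.8 + 0.11×27 + 0.216×6.06 = 4.989.
Rate = 5.355/(1 + 4.989) = 0.894 kJ/s.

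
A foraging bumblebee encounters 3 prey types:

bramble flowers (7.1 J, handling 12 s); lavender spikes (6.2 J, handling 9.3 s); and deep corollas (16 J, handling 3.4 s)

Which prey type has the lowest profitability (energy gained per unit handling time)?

bramble flowers

In descending order of E/h:
deep corollas: 16/3.4 = 4.71 J/s
lavender spikes: 6.2/9.3 = 0.667 J/s
bramble flowers: 7.1/12 = 0.592 J/s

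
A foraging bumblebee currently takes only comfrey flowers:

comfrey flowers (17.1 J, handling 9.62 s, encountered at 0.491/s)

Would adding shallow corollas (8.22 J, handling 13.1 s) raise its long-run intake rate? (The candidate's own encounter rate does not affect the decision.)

No

On comfrey flowers alone, R = ΣλE/(1+Σλh) = 8.396/5.723 = 1.467 J/s.
Profitability of shallow corollas: 8.22/13.1 = 0.6275 J/s.
Since 0.6275 < R, time spent handling shallow corollas is better spent searching.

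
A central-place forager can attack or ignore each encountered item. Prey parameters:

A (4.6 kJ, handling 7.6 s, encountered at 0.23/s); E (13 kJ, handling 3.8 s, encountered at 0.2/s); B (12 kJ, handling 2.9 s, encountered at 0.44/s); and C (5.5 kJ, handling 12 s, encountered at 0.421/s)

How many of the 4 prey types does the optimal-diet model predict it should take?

2

Profitabilities (E/h, kJ/s): B 4.14, E 3.42, A 0.605, C 0.458. Add prey in this order while the next type's profitability exceeds the intake rate on those already taken.
Rate on top 1: 2.32. E: 3.42 > 2.32 → include.
Rate on top 2: 2.596. A: 0.605 < 2.596 → exclude; stop.
Optimal diet: B, E — 2 of 4 types.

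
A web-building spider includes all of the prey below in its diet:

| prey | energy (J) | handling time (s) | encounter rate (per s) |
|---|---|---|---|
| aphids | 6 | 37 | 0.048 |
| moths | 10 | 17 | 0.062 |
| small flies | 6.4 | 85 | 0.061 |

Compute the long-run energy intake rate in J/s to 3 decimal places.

0.144 J/s

R = (0.048×6 + 0.062×10 + 0.061×6.4) / (1 + 0.048×37 + 0.062×17 + 0.061×85) = 1.298/9.015 = 0.144 J/s.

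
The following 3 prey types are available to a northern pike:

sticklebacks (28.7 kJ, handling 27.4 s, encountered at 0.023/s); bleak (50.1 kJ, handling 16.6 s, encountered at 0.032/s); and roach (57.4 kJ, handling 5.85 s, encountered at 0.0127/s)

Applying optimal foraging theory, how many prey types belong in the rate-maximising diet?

E/h in descending order: roach 9.81, bleak 3.02, sticklebacks 1.05 kJ/s. The optimal diet is the largest prefix of this list for which every included type satisfies E_i/h_i > R on the types above it.
Rate on top 1: 0.6786. bleak: 3.02 > 0.6786 → include.
Rate on top 2: 1.453. sticklebacks: 1.05 < 1.453 → exclude; stop.
Optimal diet: roach, bleak — 2 of 3 types.

2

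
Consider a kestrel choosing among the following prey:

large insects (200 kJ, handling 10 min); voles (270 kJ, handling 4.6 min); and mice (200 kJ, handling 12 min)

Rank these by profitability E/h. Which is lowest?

mice

In descending order of E/h:
voles: 270/4.6 = 58.7 kJ/min
large insects: 200/10 = 20 kJ/min
mice: 200/12 = 16.7 kJ/min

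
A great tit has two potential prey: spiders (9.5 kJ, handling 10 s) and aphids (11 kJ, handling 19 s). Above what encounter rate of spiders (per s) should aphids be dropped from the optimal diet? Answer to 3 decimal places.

0.156 per s

At the threshold, the rate on spiders alone equals the profitability of aphids: λ·9.5/(1 + λ·10) = 11/19 = 0.5789.
Rearranging, λ(9.5 − 0.5789×10) = 0.5789, so λ = 0.5789/3.711 = 0.156 per s.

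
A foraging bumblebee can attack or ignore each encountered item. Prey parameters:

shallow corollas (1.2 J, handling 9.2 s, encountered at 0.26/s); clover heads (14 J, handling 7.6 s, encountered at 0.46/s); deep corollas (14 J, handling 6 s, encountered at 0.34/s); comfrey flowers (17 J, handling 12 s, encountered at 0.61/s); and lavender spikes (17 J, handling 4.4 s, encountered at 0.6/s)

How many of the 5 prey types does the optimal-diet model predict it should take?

Rank by E/h (J/s): lavender spikes 3.86, deep corollas 2.33, clover heads 1.84, comfrey flowers 1.42, shallow corollas 0.13. Include each in turn until the next type's E/h falls below the running intake rate.
Rate on top 1: 2.802. deep corollas: 2.33 < 2.802 → exclude; stop.
Optimal diet: lavender spikes — 1 of 5 types.

1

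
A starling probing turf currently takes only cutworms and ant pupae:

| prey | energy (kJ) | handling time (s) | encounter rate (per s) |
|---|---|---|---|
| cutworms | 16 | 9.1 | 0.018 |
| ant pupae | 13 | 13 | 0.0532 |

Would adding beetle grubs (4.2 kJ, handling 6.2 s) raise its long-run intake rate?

Current rate: (0.018×16 + 0.0532×13)/(1 + 0.018×9.1 + 0.0532×13) = 0.528 kJ/s.
beetle grubs: E/h = 4.2/6.2 = 0.6774 kJ/s.
0.6774 > 0.528, so adding beetle grubs raises the average — include it.

Yes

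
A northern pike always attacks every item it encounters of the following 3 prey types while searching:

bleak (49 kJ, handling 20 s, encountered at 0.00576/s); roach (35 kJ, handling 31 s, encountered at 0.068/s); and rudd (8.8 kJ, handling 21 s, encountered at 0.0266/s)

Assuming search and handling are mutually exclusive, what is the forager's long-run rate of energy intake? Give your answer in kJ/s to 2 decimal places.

0.77 kJ/s

Energy encountered per unit search time: 0.00576×49 + 0.068×35 + 0.0266×8.8 = 2.896 kJ/s.
Handling time per unit search time: 0.00576×20 + 0.068×31 + 0.0266×21 = 2.782.
Rate = 2.896/(1 + 2.782) = 0.7659 kJ/s.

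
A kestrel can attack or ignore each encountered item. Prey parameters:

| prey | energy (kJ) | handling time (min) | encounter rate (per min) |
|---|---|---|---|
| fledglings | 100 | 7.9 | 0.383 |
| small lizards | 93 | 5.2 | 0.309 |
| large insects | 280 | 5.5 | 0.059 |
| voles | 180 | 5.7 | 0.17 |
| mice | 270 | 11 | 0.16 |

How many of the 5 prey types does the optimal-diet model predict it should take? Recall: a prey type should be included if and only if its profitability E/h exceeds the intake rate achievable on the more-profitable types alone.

Rank by E/h (kJ/min): large insects 50.9, voles 31.6, mice 24.5, small lizards 17.9, fledglings 12.7. Include each in turn until the next type's E/h falls below the running intake rate.
Rate on top 1: 12.47. voles: 31.6 > 12.47 → include.
Rate on top 2: 20.55. mice: 24.5 > 20.55 → include.
Rate on top 3: 22.28. small lizards: 17.9 < 22.28 → exclude; stop.
Optimal diet: large insects, voles, mice — 3 of 5 types.

3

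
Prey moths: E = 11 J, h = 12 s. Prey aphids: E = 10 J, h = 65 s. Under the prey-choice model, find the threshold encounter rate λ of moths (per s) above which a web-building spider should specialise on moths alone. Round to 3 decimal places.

0.017 per s

Drop aphids once their profitability E₂/h₂ falls below the rate achievable on moths alone: E₂/h₂ = λE₁/(1 + λh₁).
Solve for λ: λE₁h₂ = E₂(1 + λh₁) → λ(E₁h₂ − E₂h₁) = E₂ → λ = E₂/(E₁h₂ − E₂h₁).
λ = 10/(11×65 − 10×12) = 10/595 = 0.01681 per s.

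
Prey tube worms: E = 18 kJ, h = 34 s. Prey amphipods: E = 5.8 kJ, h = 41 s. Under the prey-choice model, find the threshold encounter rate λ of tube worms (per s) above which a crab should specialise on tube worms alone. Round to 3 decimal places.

0.011 per s

At the threshold, the rate on tube worms alone equals the profitability of amphipods: λ·18/(1 + λ·34) = 5.8/41 = 0.1415.
Rearranging, λ(18 − 0.1415×34) = 0.1415, so λ = 0.1415/13.19 = 0.01072 per s.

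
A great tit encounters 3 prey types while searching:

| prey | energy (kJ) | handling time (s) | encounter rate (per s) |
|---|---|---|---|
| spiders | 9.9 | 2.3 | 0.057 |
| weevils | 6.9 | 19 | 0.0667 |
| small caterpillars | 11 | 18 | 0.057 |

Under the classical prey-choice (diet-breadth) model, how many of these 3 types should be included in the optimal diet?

2

Rank by E/h (kJ/s): spiders 4.3, small caterpillars 0.611, weevils 0.363. Include each in turn until the next type's E/h falls below the running intake rate.
Rate on top 1: 0.4989. small caterpillars: 0.611 > 0.4989 → include.
Rate on top 2: 0.5523. weevils: 0.363 < 0.5523 → exclude; stop.
Optimal diet: spiders, small caterpillars — 2 of 3 types.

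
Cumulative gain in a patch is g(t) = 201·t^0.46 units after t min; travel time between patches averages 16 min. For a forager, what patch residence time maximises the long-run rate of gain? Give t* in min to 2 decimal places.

13.63 min

Maximise g(t)/(T+t): set derivative to zero → g'(t)(T+t) = g(t).
g'(t) = 0.46·201·t^-0.54. Setting 0.46·201·t^-0.54 = 201·t^0.46/(16+t) gives 0.46(16+t) = t, so 0.54·t = 0.46×16.
t* = 0.46×16/0.54 = 13.63 min.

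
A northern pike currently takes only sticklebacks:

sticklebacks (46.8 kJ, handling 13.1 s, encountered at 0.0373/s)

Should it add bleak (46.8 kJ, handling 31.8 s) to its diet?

Yes

On sticklebacks alone, R = ΣλE/(1+Σλh) = 1.746/1.489 = 1.173 kJ/s.
Profitability of bleak: 46.8/31.8 = 1.472 kJ/s.
Since 1.472 > R, including bleak increases the long-run rate.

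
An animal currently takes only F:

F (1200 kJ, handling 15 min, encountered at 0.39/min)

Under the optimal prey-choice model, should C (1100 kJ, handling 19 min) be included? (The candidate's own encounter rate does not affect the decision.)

Current rate: (0.39×1200)/(1 + 0.39×15) = 68.32 kJ/min.
Profitability of C: 1100/19 = 57.89 kJ/min.
Since 57.89 < R, time spent handling C is better spent searching.

No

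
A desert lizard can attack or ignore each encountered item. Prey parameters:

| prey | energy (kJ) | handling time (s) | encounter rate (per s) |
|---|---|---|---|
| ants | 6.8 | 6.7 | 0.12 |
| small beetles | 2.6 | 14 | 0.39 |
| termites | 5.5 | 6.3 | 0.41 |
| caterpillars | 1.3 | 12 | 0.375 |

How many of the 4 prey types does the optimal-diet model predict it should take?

E/h in descending order: ants 1.01, termites 0.873, small beetles 0.186, caterpillars 0.108 kJ/s. The optimal diet is the largest prefix of this list for which every included type satisfies E_i/h_i > R on the types above it.
Rate on top 1: 0.4523. termites: 0.873 > 0.4523 → include.
Rate on top 2: 0.7. small beetles: 0.186 < 0.7 → exclude; stop.
Optimal diet: ants, termites — 2 of 4 types.

2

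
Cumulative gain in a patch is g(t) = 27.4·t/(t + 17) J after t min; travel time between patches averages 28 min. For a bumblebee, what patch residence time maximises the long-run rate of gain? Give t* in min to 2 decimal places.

21.82 min

Optimal t* satisfies g'(t*) = g(t*)/(T + t*).
g'(t) = 27.4·17/(t + 17)². Setting 27.4·17/(t+17)² = 27.4t/[(t+17)(28+t)] gives 17(28+t) = t(t+17), so t² = 17×28 = 476.
t* = √476 = 21.82 min.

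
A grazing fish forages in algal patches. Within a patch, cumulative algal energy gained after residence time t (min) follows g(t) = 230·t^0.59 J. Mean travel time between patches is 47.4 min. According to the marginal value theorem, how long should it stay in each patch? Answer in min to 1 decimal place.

Maximise g(t)/(T+t): set derivative to zero → g'(t)(T+t) = g(t).
g'(t) = 0.59·230·t^-0.41. Setting 0.59·230·t^-0.41 = 230·t^0.59/(47.4+t) gives 0.59(47.4+t) = t, so 0.41·t = 0.59×47.4.
t* = 0.59×47.4/0.41 = 68.21 min.

68.2 min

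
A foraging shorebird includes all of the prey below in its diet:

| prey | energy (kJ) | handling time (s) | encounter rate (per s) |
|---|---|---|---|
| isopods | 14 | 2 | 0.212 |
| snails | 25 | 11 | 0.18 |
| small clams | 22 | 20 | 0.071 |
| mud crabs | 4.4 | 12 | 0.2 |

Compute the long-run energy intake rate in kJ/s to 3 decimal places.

Energy encountered per unit search time: 0.212×14 + 0.18×25 + 0.071×22 + 0.2×4.4 = 9.91 kJ/s.
Handling time per unit search time: 0.212×2 + 0.18×11 + 0.071×20 + 0.2×12 = 6.224.
Rate = 9.91/(1 + 6.224) = 1.372 kJ/s.

1.372 kJ/s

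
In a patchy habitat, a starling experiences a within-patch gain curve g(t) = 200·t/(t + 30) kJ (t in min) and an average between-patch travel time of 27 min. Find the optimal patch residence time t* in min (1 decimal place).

Maximise g(t)/(T+t): set derivative to zero → g'(t)(T+t) = g(t).
g'(t) = 200·30/(t + 30)². Setting 200·30/(t+30)² = 200t/[(t+30)(27+t)] gives 30(27+t) = t(t+30), so t² = 30×27 = 810.
t* = √810 = 28.46 min.

28.5 min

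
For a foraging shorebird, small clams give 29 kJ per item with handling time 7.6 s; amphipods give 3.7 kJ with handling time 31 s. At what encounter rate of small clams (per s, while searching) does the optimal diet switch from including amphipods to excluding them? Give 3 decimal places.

Drop amphipods once their profitability E₂/h₂ falls below the rate achievable on small clams alone: E₂/h₂ = λE₁/(1 + λh₁).
Solve for λ: λE₁h₂ = E₂(1 + λh₁) → λ(E₁h₂ − E₂h₁) = E₂ → λ = E₂/(E₁h₂ − E₂h₁).
λ = 3.7/(29×31 − 3.7×7.6) = 3.7/870.9 = 0.004249 per s.

0.004 per s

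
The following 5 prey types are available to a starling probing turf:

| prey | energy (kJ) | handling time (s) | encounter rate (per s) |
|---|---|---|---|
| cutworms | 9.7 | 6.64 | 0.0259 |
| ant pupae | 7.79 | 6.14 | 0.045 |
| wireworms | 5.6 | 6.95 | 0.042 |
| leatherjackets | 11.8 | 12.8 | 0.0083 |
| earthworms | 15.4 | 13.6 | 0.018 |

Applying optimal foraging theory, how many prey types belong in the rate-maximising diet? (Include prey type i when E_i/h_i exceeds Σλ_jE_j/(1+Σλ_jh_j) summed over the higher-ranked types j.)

Rank by E/h (kJ/s): cutworms 1.46, ant pupae 1.27, earthworms 1.13, leatherjackets 0.922, wireworms 0.806. Include each in turn until the next type's E/h falls below the running intake rate.
Rate on top 1: 0.2144. ant pupae: 1.27 > 0.2144 → include.
Rate on top 2: 0.4155. earthworms: 1.13 > 0.4155 → include.
Rate on top 3: 0.5192. leatherjackets: 0.922 > 0.5192 → include.
Rate on top 4: 0.5429. wireworms: 0.806 > 0.5429 → include.
Optimal diet: cutworms, ant pupae, earthworms, leatherjackets, wireworms — 5 of 5 types.

5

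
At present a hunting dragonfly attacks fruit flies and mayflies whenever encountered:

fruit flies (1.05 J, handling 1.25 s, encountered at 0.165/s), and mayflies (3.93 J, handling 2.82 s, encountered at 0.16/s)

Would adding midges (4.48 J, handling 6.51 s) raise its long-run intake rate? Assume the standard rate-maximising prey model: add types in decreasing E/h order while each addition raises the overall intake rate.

Yes

Current rate: (0.165×1.05 + 0.16×3.93)/(1 + 0.165×1.25 + 0.16×2.82) = 0.4839 J/s.
midges: E/h = 4.48/6.51 = 0.6882 J/s.
Since 0.6882 > R, including midges increases the long-run rate.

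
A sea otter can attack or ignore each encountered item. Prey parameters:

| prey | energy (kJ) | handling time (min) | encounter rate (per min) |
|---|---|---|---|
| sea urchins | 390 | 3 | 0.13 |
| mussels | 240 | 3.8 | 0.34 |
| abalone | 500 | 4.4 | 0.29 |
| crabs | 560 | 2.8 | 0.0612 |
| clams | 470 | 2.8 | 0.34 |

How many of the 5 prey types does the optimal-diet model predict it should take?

Profitabilities (E/h, kJ/min): crabs 200, clams 168, sea urchins 130, abalone 114, mussels 63.2. Add prey in this order while the next type's profitability exceeds the intake rate on those already taken.
Rate on top 1: 29.26. clams: 168 > 29.26 → include.
Rate on top 2: 91.4. sea urchins: 130 > 91.4 → include.
Rate on top 3: 97.39. abalone: 114 > 97.39 → include.
Rate on top 4: 102.9. mussels: 63.2 < 102.9 → exclude; stop.
Optimal diet: crabs, clams, sea urchins, abalone — 4 of 5 types.

4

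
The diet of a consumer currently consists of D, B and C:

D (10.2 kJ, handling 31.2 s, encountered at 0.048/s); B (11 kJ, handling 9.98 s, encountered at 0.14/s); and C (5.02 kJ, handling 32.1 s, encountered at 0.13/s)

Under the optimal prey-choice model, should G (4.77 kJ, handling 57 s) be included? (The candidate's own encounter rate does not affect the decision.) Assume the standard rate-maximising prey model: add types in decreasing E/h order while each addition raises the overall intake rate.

No

Intake rate on the current diet: R = (0.048×10.2 + 0.14×11 + 0.13×5.02) / (1 + 0.048×31.2 + 0.14×9.98 + 0.13×32.1) = 2.682/8.068 = 0.3325 kJ/s.
Profitability of G: 4.77/57 = 0.08368 kJ/s.
Since 0.08368 < R, time spent handling G is better spent searching.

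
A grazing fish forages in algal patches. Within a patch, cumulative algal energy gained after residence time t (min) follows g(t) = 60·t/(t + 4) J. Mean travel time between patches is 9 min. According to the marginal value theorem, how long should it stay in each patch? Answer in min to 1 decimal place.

Optimal t* satisfies g'(t*) = g(t*)/(T + t*).
g'(t) = 60·4/(t + 4)². Setting 60·4/(t+4)² = 60t/[(t+4)(9+t)] gives 4(9+t) = t(t+4), so t² = 4×9 = 36.
t* = √36 = 6 min.

6.0 min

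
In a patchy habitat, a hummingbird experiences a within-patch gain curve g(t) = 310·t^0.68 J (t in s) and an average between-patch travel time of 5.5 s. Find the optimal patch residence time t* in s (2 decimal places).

11.69 s

Maximise g(t)/(T+t): set derivative to zero → g'(t)(T+t) = g(t).
g'(t) = 0.68·310·t^-0.32. Setting 0.68·310·t^-0.32 = 310·t^0.68/(5.5+t) gives 0.68(5.5+t) = t, so 0.32·t = 0.68×5.5.
t* = 0.68×5.5/0.32 = 11.69 s.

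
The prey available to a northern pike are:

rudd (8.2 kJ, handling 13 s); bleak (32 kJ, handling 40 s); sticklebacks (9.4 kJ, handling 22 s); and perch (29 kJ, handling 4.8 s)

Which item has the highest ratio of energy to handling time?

perch

In descending order of E/h:
perch: 29/4.8 = 6.04 kJ/s
bleak: 32/40 = 0.8 kJ/s
rudd: 8.2/13 = 0.631 kJ/s
sticklebacks: 9.4/22 = 0.427 kJ/s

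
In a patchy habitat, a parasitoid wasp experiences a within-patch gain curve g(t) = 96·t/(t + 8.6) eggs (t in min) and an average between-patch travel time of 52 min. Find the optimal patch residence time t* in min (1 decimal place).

21.1 min

By the marginal value theorem, leave when the instantaneous gain rate g'(t) equals the habitat-wide average g(t)/(T + t).
g'(t) = 96·8.6/(t + 8.6)². Setting 96·8.6/(t+8.6)² = 96t/[(t+8.6)(52+t)] gives 8.6(52+t) = t(t+8.6), so t² = 8.6×52 = 447.2.
t* = √447.2 = 21.15 min.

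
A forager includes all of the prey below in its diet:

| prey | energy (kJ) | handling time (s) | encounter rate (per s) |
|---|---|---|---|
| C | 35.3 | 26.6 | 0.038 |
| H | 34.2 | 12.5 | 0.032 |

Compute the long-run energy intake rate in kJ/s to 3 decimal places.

Energy encountered per unit search time: 0.038×35.3 + 0.032×34.2 = 2.436 kJ/s.
Handling time per unit search time: 0.038×26.6 + 0.032×12.5 = 1.411.
Rate = 2.436/(1 + 1.411) = 1.01 kJ/s.

1.010 kJ/s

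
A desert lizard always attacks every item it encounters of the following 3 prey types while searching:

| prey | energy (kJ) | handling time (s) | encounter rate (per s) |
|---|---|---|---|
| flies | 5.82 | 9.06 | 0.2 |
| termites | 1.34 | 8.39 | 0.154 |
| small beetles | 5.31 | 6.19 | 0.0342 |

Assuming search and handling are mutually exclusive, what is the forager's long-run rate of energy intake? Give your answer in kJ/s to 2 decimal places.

0.36 kJ/s

R = Σλ_iE_i / (1 + Σλ_ih_i)
Numerator: 0.2×5.82 + 0.154×1.34 + 0.0342×5.31 = 1.552
Denominator: 1 + 0.2×9.06 + 0.154×8.39 + 0.0342×6.19 = 4.316
R = 1.552/4.316 = 0.3596 kJ/s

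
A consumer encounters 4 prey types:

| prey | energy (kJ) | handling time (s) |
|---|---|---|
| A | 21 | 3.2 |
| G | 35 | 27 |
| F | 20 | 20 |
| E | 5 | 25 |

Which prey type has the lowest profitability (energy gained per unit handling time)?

Profitability E/h (kJ/s): A = 21/3.2 = 6.56, G = 35/27 = 1.3, F = 20/20 = 1, E = 5/25 = 0.2.
Ranked: A > G > F > E.

E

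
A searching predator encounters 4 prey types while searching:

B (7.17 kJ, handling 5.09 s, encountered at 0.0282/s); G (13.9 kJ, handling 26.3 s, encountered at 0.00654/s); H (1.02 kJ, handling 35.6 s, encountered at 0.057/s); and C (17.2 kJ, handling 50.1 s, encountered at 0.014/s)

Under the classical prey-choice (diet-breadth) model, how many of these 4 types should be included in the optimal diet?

3

Rank by E/h (kJ/s): B 1.41, G 0.529, C 0.343, H 0.0287. Include each in turn until the next type's E/h falls below the running intake rate.
Rate on top 1: 0.1768. G: 0.529 > 0.1768 → include.
Rate on top 2: 0.2228. C: 0.343 > 0.2228 → include.
Rate on top 3: 0.2647. H: 0.0287 < 0.2647 → exclude; stop.
Optimal diet: B, G, C — 3 of 4 types.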